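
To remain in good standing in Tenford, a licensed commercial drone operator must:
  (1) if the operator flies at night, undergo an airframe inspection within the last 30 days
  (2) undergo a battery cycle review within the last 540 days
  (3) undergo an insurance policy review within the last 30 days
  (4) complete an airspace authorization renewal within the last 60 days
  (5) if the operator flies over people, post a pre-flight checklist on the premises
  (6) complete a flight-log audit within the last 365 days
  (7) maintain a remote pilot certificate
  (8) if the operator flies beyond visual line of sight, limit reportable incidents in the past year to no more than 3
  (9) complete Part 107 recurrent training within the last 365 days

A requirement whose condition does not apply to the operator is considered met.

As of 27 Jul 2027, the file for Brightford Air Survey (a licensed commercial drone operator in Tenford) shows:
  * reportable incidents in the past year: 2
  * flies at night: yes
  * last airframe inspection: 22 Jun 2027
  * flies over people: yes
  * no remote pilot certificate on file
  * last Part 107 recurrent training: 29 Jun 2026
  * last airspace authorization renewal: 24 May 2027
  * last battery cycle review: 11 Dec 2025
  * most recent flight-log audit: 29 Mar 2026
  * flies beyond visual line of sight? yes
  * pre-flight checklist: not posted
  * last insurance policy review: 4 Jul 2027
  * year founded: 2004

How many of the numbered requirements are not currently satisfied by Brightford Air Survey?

1. condition 'flies at night' holds; airframe inspection 35 days ago vs limit 30 → not met
2. battery cycle review 593 days ago vs limit 540 → not met
3. insurance policy review 23 days ago vs limit 30 → met
4. airspace authorization renewal 64 days ago vs limit 60 → not met
5. condition 'flies over people' holds; pre-flight checklist absent → not met
6. flight-log audit 485 days ago vs limit 365 → not met
7. remote pilot certificate absent → not met
8. condition 'flies beyond visual line of sight' holds; reportable incidents in the past year 2 ≤ 3 → met
9. Part 107 recurrent training 393 days ago vs limit 365 → not met
Not met: 7 of 9

7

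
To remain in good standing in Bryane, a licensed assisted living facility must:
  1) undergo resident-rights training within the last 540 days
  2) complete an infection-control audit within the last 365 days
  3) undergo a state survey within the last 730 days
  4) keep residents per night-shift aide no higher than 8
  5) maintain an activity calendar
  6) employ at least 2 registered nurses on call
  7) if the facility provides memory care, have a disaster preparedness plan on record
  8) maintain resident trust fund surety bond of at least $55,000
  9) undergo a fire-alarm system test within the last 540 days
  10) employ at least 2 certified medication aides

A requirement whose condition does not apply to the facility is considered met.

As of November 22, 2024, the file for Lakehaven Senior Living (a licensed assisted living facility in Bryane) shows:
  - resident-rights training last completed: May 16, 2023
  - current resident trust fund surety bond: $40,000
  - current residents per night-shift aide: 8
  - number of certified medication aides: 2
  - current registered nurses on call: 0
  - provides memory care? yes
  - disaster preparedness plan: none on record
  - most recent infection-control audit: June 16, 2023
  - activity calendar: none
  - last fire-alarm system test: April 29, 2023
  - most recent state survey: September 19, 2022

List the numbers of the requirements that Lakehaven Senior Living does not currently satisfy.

1. resident-rights training 556 days ago vs limit 540 → not met
2. infection-control audit 525 days ago vs limit 365 → not met
3. state survey 795 days ago vs limit 730 → not met
4. residents per night-shift aide 8 ≤ 8 → met
5. activity calendar absent → not met
6. registered nurses on call 0 < 2 → not met
7. condition 'provides memory care' holds; disaster preparedness plan absent → not met
8. resident trust fund surety bond $40,000 < $55,000 → not met
9. fire-alarm system test 573 days ago vs limit 540 → not met
10. certified medication aides 2 ≥ 2 → met
Not met: 1, 2, 3, 5, 6, 7, 8, 9

1, 2, 3, 5, 6, 7, 8, 9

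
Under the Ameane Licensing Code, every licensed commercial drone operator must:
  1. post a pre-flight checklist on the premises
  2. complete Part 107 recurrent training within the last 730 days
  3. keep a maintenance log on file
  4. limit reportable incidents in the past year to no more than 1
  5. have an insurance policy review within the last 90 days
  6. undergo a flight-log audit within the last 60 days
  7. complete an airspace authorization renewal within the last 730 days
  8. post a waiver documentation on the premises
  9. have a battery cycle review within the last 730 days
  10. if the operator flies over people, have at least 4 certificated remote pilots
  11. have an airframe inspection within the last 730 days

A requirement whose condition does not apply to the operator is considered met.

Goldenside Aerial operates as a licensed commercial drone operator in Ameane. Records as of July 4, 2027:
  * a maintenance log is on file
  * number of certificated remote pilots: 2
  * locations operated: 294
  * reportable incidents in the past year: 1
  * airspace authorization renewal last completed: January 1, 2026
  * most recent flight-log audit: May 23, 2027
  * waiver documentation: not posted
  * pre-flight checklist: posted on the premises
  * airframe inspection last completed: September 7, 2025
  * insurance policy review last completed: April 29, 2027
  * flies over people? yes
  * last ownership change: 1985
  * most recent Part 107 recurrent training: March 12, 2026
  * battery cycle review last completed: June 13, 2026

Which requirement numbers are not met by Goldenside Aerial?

8, 10

1. pre-flight checklist present → met
2. Part 107 recurrent training 479 days ago vs limit 730 → met
3. maintenance log present → met
4. reportable incidents in the past year 1 ≤ 1 → met
5. insurance policy review 66 days ago vs limit 90 → met
6. flight-log audit 42 days ago vs limit 60 → met
7. airspace authorization renewal 549 days ago vs limit 730 → met
8. waiver documentation absent → not met
9. battery cycle review 386 days ago vs limit 730 → met
10. condition 'flies over people' holds; certificated remote pilots 2 < 4 → not met
11. airframe inspection 665 days ago vs limit 730 → met
Not met: 8, 10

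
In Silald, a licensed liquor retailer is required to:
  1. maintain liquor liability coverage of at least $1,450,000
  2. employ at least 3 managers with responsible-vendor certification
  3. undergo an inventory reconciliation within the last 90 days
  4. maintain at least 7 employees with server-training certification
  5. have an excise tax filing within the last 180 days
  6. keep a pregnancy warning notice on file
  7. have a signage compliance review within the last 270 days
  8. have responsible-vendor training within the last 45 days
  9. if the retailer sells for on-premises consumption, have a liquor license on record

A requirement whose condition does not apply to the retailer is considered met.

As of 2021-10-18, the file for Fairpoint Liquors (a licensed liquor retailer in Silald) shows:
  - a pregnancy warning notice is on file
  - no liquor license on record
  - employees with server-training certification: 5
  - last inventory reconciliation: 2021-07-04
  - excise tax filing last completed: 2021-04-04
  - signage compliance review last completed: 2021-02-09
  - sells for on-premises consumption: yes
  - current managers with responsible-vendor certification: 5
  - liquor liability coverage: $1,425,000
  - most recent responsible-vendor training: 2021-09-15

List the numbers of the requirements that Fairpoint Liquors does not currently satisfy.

1, 3, 4, 5, 9

1. liquor liability coverage $1,425,000 < $1,450,000 → not met
2. managers with responsible-vendor certification 5 ≥ 3 → met
3. inventory reconciliation 106 days ago vs limit 90 → not met
4. employees with server-training certification 5 < 7 → not met
5. excise tax filing 197 days ago vs limit 180 → not met
6. pregnancy warning notice present → met
7. signage compliance review 251 days ago vs limit 270 → met
8. responsible-vendor training 33 days ago vs limit 45 → met
9. condition 'sells for on-premises consumption' holds; liquor license absent → not met
Not met: 1, 3, 4, 5, 9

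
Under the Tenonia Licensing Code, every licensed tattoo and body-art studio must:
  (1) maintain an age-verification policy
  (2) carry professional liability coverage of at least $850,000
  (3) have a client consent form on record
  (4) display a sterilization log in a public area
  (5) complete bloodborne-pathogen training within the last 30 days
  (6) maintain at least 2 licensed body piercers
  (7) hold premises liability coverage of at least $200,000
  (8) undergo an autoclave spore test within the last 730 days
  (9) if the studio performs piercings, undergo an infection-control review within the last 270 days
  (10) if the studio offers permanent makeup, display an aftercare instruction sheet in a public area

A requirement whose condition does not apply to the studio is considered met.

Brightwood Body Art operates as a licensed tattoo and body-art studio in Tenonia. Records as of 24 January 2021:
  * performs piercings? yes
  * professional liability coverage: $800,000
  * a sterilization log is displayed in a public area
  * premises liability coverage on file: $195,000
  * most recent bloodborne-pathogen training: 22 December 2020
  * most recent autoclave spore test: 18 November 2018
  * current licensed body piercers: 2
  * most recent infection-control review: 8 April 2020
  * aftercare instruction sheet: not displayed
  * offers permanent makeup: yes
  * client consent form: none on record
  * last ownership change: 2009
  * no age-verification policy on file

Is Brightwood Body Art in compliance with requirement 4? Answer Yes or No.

Yes

4. sterilization log present → met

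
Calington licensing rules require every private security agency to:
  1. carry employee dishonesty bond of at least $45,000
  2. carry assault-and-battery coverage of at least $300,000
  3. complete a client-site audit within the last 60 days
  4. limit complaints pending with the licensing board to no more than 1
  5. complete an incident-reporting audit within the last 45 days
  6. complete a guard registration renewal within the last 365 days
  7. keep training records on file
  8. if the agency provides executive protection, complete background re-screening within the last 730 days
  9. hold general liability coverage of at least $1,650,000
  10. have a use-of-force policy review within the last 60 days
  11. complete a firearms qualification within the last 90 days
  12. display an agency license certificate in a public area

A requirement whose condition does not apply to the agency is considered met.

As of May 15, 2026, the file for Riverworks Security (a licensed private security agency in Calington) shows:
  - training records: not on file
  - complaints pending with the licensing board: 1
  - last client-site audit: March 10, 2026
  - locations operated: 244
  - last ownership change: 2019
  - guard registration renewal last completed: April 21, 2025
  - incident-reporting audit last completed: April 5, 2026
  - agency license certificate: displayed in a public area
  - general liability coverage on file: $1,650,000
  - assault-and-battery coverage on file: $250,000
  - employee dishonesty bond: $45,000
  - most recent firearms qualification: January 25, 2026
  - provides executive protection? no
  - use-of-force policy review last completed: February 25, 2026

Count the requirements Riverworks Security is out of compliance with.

6

1. employee dishonesty bond $45,000 ≥ $45,000 → met
2. assault-and-battery coverage $250,000 < $300,000 → not met
3. client-site audit 66 days ago vs limit 60 → not met
4. complaints pending with the licensing board 1 ≤ 1 → met
5. incident-reporting audit 40 days ago vs limit 45 → met
6. guard registration renewal 389 days ago vs limit 365 → not met
7. training records absent → not met
8. condition 'provides executive protection' does not hold → requirement n/a → met
9. general liability coverage $1,650,000 ≥ $1,650,000 → met
10. use-of-force policy review 79 days ago vs limit 60 → not met
11. firearms qualification 110 days ago vs limit 90 → not met
12. agency license certificate present → met
Not met: 6 of 12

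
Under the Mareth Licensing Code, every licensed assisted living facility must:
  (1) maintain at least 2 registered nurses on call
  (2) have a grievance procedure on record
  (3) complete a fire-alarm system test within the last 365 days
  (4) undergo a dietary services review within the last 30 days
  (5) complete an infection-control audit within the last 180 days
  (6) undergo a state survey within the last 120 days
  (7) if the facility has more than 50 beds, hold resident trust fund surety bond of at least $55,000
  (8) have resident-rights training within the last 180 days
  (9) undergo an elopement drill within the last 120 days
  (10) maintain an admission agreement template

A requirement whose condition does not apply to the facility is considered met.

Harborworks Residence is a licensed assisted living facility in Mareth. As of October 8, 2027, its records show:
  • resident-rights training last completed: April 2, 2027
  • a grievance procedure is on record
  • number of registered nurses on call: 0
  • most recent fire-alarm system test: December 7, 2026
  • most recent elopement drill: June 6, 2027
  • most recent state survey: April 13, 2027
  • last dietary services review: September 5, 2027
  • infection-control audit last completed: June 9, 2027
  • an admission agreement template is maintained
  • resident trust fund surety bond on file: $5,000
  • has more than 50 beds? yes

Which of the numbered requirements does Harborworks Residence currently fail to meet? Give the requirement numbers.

1. registered nurses on call 0 < 2 → not met
2. grievance procedure present → met
3. fire-alarm system test 305 days ago vs limit 365 → met
4. dietary services review 33 days ago vs limit 30 → not met
5. infection-control audit 121 days ago vs limit 180 → met
6. state survey 178 days ago vs limit 120 → not met
7. condition 'has more than 50 beds' holds; resident trust fund surety bond $5,000 < $55,000 → not met
8. resident-rights training 189 days ago vs limit 180 → not met
9. elopement drill 124 days ago vs limit 120 → not met
10. admission agreement template present → met
Not met: 1, 4, 6, 7, 8, 9

1, 4, 6, 7, 8, 9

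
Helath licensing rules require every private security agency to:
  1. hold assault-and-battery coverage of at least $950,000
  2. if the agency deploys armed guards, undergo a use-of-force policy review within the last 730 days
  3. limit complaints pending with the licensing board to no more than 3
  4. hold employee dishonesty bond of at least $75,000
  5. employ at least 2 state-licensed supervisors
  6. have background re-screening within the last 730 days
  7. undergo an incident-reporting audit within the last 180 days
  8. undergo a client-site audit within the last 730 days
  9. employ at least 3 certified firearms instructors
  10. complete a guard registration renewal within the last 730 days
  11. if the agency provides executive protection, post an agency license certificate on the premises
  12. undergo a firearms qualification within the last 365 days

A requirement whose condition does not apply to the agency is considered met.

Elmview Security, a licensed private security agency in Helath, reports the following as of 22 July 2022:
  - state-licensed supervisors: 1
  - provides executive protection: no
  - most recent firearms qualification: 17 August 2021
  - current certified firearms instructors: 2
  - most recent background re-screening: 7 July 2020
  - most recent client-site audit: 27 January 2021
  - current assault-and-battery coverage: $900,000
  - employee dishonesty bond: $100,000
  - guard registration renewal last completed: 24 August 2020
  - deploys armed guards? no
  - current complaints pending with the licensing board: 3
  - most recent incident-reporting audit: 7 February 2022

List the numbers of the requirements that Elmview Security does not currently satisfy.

1, 5, 6, 9

1. assault-and-battery coverage $900,000 < $950,000 → not met
2. condition 'deploys armed guards' does not hold → requirement n/a → met
3. complaints pending with the licensing board 3 ≤ 3 → met
4. employee dishonesty bond $100,000 ≥ $75,000 → met
5. state-licensed supervisors 1 < 2 → not met
6. background re-screening 745 days ago vs limit 730 → not met
7. incident-reporting audit 165 days ago vs limit 180 → met
8. client-site audit 541 days ago vs limit 730 → met
9. certified firearms instructors 2 < 3 → not met
10. guard registration renewal 697 days ago vs limit 730 → met
11. condition 'provides executive protection' does not hold → requirement n/a → met
12. firearms qualification 339 days ago vs limit 365 → met
Not met: 1, 5, 6, 9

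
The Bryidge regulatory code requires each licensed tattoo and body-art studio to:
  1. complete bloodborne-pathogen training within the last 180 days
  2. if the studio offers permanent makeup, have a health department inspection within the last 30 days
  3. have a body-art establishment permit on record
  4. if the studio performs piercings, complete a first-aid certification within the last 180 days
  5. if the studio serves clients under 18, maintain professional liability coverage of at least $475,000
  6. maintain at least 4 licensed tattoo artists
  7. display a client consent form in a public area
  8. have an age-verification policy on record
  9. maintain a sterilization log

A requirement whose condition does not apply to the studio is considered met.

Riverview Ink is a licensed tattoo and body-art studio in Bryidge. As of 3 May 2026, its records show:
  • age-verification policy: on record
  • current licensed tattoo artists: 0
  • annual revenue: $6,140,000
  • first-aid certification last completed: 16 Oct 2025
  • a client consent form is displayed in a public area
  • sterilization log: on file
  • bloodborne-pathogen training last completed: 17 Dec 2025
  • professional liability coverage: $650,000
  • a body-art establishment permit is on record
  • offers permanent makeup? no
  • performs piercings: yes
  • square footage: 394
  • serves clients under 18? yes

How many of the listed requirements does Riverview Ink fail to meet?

2

1. bloodborne-pathogen training 137 days ago vs limit 180 → met
2. condition 'offers permanent makeup' does not hold → requirement n/a → met
3. body-art establishment permit present → met
4. condition 'performs piercings' holds; first-aid certification 199 days ago vs limit 180 → not met
5. condition 'serves clients under 18' holds; professional liability coverage $650,000 ≥ $475,000 → met
6. licensed tattoo artists 0 < 4 → not met
7. client consent form present → met
8. age-verification policy present → met
9. sterilization log present → met
Not met: 2 of 9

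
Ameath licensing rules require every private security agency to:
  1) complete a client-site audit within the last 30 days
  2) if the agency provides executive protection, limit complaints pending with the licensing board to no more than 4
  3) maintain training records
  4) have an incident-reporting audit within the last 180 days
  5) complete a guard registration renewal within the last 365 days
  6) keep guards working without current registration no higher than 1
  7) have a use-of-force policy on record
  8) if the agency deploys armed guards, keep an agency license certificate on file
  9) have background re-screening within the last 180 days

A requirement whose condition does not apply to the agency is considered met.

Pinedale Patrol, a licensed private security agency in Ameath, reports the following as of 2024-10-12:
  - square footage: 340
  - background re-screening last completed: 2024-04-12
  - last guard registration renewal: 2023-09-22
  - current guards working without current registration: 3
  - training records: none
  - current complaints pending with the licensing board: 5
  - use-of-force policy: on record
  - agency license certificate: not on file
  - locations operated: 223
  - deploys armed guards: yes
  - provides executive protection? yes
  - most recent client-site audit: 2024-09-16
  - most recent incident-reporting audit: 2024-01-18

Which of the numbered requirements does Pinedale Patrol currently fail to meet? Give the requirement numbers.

1. client-site audit 26 days ago vs limit 30 → met
2. condition 'provides executive protection' holds; complaints pending with the licensing board 5 > 4 → not met
3. training records absent → not met
4. incident-reporting audit 268 days ago vs limit 180 → not met
5. guard registration renewal 386 days ago vs limit 365 → not met
6. guards working without current registration 3 > 1 → not met
7. use-of-force policy present → met
8. condition 'deploys armed guards' holds; agency license certificate absent → not met
9. background re-screening 183 days ago vs limit 180 → not met
Not met: 2, 3, 4, 5, 6, 8, 9

2, 3, 4, 5, 6, 8, 9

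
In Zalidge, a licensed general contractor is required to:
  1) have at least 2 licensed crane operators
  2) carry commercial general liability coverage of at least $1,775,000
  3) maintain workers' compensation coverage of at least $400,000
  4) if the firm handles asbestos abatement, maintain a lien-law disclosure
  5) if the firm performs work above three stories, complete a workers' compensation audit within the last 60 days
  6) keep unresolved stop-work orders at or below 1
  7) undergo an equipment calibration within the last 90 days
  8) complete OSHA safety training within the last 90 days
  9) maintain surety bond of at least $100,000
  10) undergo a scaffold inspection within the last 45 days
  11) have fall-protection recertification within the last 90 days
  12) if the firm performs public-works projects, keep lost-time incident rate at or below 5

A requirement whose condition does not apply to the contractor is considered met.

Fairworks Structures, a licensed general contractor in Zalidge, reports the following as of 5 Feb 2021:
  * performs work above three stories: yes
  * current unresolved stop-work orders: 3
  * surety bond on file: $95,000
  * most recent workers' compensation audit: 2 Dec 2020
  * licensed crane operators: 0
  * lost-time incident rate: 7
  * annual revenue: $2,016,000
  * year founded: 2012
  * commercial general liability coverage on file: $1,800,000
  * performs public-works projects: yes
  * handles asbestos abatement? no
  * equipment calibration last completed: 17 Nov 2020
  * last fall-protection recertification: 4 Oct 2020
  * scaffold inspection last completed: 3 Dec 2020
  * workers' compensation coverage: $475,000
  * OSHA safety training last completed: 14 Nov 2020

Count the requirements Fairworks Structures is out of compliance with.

7

1. licensed crane operators 0 < 2 → not met
2. commercial general liability coverage $1,800,000 ≥ $1,775,000 → met
3. workers' compensation coverage $475,000 ≥ $400,000 → met
4. condition 'handles asbestos abatement' does not hold → requirement n/a → met
5. condition 'performs work above three stories' holds; workers' compensation audit 65 days ago vs limit 60 → not met
6. unresolved stop-work orders 3 > 1 → not met
7. equipment calibration 80 days ago vs limit 90 → met
8. OSHA safety training 83 days ago vs limit 90 → met
9. surety bond $95,000 < $100,000 → not met
10. scaffold inspection 64 days ago vs limit 45 → not met
11. fall-protection recertification 124 days ago vs limit 90 → not met
12. condition 'performs public-works projects' holds; lost-time incident rate 7 > 5 → not met
Not met: 7 of 12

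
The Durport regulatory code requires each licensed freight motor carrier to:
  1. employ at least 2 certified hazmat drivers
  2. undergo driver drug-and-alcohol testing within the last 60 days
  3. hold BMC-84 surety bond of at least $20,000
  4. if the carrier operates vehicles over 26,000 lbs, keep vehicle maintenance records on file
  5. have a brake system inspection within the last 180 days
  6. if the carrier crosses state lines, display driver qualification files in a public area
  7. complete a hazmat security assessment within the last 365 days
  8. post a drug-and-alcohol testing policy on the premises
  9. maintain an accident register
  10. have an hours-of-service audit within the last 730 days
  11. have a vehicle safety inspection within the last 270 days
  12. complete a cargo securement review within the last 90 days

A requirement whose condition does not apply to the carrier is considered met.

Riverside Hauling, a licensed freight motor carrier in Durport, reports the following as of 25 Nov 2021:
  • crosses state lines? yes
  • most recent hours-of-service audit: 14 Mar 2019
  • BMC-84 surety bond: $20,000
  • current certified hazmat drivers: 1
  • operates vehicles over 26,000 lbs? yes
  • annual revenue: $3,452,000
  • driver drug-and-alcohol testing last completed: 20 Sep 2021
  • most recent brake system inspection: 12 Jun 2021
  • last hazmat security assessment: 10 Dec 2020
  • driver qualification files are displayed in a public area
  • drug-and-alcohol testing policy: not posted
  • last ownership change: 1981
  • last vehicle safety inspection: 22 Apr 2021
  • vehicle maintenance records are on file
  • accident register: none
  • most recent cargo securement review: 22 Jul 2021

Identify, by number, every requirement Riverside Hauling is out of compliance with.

1. certified hazmat drivers 1 < 2 → not met
2. driver drug-and-alcohol testing 66 days ago vs limit 60 → not met
3. BMC-84 surety bond $20,000 ≥ $20,000 → met
4. condition 'operates vehicles over 26,000 lbs' holds; vehicle maintenance records present → met
5. brake system inspection 166 days ago vs limit 180 → met
6. condition 'crosses state lines' holds; driver qualification files present → met
7. hazmat security assessment 350 days ago vs limit 365 → met
8. drug-and-alcohol testing policy absent → not met
9. accident register absent → not met
10. hours-of-service audit 987 days ago vs limit 730 → not met
11. vehicle safety inspection 217 days ago vs limit 270 → met
12. cargo securement review 126 days ago vs limit 90 → not met
Not met: 1, 2, 8, 9, 10, 12

1, 2, 8, 9, 10, 12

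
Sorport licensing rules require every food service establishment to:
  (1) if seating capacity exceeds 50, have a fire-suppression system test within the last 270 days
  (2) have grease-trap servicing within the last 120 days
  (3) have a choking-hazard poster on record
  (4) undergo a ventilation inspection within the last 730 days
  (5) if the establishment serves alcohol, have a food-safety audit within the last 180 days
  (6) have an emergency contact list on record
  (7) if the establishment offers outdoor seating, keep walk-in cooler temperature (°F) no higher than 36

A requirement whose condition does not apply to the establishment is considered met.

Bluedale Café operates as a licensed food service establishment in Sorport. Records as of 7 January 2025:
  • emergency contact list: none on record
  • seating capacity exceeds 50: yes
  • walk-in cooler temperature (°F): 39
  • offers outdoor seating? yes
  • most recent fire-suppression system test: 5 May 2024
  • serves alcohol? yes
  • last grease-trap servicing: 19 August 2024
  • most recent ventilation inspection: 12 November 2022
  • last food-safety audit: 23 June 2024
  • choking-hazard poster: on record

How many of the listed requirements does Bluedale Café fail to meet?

1. condition 'seating capacity exceeds 50' holds; fire-suppression system test 247 days ago vs limit 270 → met
2. grease-trap servicing 141 days ago vs limit 120 → not met
3. choking-hazard poster present → met
4. ventilation inspection 787 days ago vs limit 730 → not met
5. condition 'serves alcohol' holds; food-safety audit 198 days ago vs limit 180 → not met
6. emergency contact list absent → not met
7. condition 'offers outdoor seating' holds; walk-in cooler temperature (°F) 39 > 36 → not met
Not met: 5 of 7

5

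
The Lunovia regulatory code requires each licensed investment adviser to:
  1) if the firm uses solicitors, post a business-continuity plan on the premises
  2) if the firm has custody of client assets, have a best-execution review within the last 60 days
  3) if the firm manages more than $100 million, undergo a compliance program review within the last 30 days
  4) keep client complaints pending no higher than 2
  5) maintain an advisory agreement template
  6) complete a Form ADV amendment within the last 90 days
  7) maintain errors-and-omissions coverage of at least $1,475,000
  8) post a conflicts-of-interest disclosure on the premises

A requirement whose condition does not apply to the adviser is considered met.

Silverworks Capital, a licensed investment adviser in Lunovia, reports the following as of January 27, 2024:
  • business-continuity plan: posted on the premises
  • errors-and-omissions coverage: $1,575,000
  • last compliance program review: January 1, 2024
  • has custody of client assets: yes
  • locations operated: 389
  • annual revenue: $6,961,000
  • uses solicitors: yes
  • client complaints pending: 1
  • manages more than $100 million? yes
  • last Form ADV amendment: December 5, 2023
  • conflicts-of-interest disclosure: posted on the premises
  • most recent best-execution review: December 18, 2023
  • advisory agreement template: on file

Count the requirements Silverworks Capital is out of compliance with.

1. condition 'uses solicitors' holds; business-continuity plan present → met
2. condition 'has custody of client assets' holds; best-execution review 40 days ago vs limit 60 → met
3. condition 'manages more than $100 million' holds; compliance program review 26 days ago vs limit 30 → met
4. client complaints pending 1 ≤ 2 → met
5. advisory agreement template present → met
6. Form ADV amendment 53 days ago vs limit 90 → met
7. errors-and-omissions coverage $1,575,000 ≥ $1,475,000 → met
8. conflicts-of-interest disclosure present → met
Not met: 0 of 8

0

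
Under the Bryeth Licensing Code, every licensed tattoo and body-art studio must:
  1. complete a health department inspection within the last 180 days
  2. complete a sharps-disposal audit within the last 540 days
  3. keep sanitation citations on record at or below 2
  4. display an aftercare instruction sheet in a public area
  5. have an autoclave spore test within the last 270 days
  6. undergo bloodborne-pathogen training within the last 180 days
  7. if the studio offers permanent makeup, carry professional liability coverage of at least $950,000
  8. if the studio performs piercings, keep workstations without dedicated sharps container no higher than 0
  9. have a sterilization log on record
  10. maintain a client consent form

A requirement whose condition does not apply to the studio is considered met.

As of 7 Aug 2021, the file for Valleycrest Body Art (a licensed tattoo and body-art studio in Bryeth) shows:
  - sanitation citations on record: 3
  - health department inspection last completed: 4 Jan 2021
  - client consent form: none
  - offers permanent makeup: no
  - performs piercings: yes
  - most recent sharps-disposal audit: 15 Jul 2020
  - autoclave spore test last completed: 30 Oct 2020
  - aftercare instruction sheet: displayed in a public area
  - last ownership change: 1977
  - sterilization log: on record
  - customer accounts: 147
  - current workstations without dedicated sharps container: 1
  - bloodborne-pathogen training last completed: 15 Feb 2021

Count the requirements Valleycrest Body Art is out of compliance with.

1. health department inspection 215 days ago vs limit 180 → not met
2. sharps-disposal audit 388 days ago vs limit 540 → met
3. sanitation citations on record 3 > 2 → not met
4. aftercare instruction sheet present → met
5. autoclave spore test 281 days ago vs limit 270 → not met
6. bloodborne-pathogen training 173 days ago vs limit 180 → met
7. condition 'offers permanent makeup' does not hold → requirement n/a → met
8. condition 'performs piercings' holds; workstations without dedicated sharps container 1 > 0 → not met
9. sterilization log present → met
10. client consent form absent → not met
Not met: 5 of 10

5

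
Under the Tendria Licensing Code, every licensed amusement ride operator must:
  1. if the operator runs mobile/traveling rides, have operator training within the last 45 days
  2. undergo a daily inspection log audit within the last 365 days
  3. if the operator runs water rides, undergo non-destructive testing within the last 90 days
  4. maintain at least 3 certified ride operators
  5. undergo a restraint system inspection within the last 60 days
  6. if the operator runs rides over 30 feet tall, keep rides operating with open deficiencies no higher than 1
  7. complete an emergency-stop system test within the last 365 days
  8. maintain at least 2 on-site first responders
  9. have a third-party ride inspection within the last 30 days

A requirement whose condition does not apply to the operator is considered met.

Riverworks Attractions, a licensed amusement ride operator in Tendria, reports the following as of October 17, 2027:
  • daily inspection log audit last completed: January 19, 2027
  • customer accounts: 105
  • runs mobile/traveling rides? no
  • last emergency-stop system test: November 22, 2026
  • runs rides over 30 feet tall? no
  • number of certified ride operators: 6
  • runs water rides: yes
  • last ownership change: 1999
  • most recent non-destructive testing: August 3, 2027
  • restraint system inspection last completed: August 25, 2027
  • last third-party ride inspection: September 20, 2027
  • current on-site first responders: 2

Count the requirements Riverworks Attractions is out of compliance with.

0

1. condition 'runs mobile/traveling rides' does not hold → requirement n/a → met
2. daily inspection log audit 271 days ago vs limit 365 → met
3. condition 'runs water rides' holds; non-destructive testing 75 days ago vs limit 90 → met
4. certified ride operators 6 ≥ 3 → met
5. restraint system inspection 53 days ago vs limit 60 → met
6. condition 'runs rides over 30 feet tall' does not hold → requirement n/a → met
7. emergency-stop system test 329 days ago vs limit 365 → met
8. on-site first responders 2 ≥ 2 → met
9. third-party ride inspection 27 days ago vs limit 30 → met
Not met: 0 of 9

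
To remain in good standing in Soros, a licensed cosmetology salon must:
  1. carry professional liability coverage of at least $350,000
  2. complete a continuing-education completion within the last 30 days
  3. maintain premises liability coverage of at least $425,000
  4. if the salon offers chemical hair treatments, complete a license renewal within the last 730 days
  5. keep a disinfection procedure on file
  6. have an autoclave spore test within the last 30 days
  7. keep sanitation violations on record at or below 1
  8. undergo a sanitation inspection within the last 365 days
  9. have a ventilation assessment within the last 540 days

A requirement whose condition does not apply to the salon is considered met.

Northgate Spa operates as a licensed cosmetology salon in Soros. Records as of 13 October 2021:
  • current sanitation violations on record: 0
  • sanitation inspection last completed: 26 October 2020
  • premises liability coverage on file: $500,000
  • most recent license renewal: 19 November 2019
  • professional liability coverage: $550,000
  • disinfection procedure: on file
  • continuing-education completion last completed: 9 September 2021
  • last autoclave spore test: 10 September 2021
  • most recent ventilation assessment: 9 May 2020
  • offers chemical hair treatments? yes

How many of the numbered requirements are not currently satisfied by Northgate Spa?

1. professional liability coverage $550,000 ≥ $350,000 → met
2. continuing-education completion 34 days ago vs limit 30 → not met
3. premises liability coverage $500,000 ≥ $425,000 → met
4. condition 'offers chemical hair treatments' holds; license renewal 694 days ago vs limit 730 → met
5. disinfection procedure present → met
6. autoclave spore test 33 days ago vs limit 30 → not met
7. sanitation violations on record 0 ≤ 1 → met
8. sanitation inspection 352 days ago vs limit 365 → met
9. ventilation assessment 522 days ago vs limit 540 → met
Not met: 2 of 9

2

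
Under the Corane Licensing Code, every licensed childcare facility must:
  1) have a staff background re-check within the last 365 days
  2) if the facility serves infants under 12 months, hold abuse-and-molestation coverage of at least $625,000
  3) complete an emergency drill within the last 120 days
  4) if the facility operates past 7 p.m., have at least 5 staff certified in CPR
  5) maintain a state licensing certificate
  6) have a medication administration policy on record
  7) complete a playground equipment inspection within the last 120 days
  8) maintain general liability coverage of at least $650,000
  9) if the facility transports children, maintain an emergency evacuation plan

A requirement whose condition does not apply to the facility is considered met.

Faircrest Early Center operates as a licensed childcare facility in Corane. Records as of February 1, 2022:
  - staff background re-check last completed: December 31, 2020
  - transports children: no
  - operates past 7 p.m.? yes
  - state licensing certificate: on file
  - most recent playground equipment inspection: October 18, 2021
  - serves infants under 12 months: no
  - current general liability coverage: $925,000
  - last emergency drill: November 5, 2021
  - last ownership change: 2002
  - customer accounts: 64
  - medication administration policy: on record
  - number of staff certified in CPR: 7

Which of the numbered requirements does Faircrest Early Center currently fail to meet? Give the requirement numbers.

1

1. staff background re-check 397 days ago vs limit 365 → not met
2. condition 'serves infants under 12 months' does not hold → requirement n/a → met
3. emergency drill 88 days ago vs limit 120 → met
4. condition 'operates past 7 p.m.' holds; staff certified in CPR 7 ≥ 5 → met
5. state licensing certificate present → met
6. medication administration policy present → met
7. playground equipment inspection 106 days ago vs limit 120 → met
8. general liability coverage $925,000 ≥ $650,000 → met
9. condition 'transports children' does not hold → requirement n/a → met
Not met: 1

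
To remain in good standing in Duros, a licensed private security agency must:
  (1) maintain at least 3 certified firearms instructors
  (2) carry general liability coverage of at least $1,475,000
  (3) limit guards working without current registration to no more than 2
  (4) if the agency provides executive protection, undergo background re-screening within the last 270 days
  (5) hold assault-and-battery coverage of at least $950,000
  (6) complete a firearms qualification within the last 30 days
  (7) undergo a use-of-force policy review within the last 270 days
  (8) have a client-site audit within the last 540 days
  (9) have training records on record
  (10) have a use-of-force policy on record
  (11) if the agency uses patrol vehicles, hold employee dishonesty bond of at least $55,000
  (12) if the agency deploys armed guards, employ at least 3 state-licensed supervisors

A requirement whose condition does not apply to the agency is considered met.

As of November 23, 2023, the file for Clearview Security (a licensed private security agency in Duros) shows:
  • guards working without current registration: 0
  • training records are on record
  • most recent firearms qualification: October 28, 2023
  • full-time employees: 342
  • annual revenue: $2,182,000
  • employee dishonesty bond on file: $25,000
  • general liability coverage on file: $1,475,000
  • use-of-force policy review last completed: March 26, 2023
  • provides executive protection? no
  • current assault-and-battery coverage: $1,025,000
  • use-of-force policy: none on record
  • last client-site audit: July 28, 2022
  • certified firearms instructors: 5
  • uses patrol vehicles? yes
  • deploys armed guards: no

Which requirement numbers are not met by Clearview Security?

10, 11

1. certified firearms instructors 5 ≥ 3 → met
2. general liability coverage $1,475,000 ≥ $1,475,000 → met
3. guards working without current registration 0 ≤ 2 → met
4. condition 'provides executive protection' does not hold → requirement n/a → met
5. assault-and-battery coverage $1,025,000 ≥ $950,000 → met
6. firearms qualification 26 days ago vs limit 30 → met
7. use-of-force policy review 242 days ago vs limit 270 → met
8. client-site audit 483 days ago vs limit 540 → met
9. training records present → met
10. use-of-force policy absent → not met
11. condition 'uses patrol vehicles' holds; employee dishonesty bond $25,000 < $55,000 → not met
12. condition 'deploys armed guards' does not hold → requirement n/a → met
Not met: 10, 11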